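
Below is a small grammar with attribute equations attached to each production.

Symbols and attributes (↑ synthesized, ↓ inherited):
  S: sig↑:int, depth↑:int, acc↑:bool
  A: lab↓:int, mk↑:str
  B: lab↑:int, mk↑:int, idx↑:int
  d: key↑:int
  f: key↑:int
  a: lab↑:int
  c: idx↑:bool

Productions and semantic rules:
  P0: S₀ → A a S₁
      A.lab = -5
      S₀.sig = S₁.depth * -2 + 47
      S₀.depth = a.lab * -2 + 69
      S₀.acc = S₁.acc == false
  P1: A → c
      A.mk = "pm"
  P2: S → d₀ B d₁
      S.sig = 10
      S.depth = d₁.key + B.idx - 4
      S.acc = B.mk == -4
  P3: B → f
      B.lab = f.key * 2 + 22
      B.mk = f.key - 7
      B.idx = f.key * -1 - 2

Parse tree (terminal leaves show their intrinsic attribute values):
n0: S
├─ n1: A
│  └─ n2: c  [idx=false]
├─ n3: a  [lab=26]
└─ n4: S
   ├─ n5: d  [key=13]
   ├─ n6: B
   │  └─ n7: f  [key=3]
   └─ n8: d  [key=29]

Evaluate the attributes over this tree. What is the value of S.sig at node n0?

1. n1.lab = -5  [-5]
2. n2.idx = false  [terminal]
3. n1.mk = "pm"  ["pm"]
4. n3.lab = 26  [terminal]
5. n5.key = 13  [terminal]
6. n7.key = 3  [terminal]
7. n6.lab = 28  [f.key * 2 + 22]
8. n6.mk = -4  [f.key - 7]
9. n6.idx = -5  [f.key * -1 - 2]
10. n8.key = 29  [terminal]
11. n4.sig = 10  [10]
12. n4.depth = 20  [d₁.key + B.idx - 4]
13. n4.acc = true  [B.mk == -4]
14. n0.sig = 7  [S₁.depth * -2 + 47]
15. n0.depth = 17  [a.lab * -2 + 69]
16. n0.acc = false  [S₁.acc == false]

7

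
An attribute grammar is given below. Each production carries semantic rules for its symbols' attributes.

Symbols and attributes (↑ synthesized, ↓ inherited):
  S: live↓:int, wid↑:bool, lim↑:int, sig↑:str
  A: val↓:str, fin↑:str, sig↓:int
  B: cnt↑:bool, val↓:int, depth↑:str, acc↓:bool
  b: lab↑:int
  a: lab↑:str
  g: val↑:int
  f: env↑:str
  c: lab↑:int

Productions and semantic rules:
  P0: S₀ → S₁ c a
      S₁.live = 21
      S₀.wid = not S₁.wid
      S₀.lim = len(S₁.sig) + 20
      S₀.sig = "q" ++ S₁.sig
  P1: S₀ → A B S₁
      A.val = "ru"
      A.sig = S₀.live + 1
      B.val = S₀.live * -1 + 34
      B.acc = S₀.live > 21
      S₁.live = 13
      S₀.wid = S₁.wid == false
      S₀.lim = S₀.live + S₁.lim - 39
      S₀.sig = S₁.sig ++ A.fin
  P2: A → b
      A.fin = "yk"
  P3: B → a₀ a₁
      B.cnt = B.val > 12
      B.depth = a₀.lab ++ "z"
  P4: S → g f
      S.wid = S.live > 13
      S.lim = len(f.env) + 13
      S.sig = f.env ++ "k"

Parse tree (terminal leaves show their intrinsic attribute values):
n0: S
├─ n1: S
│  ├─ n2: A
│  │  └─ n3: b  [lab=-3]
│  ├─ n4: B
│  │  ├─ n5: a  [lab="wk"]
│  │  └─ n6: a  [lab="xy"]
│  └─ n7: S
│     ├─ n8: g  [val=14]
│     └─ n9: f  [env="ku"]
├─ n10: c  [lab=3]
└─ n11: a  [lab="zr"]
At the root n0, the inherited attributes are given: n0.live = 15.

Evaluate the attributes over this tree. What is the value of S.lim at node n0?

25

1. n0.live = 15  [given at root]
2. n1.live = 21  [21]
3. n2.val = "ru"  ["ru"]
4. n2.sig = 22  [S₀.live + 1]
5. n3.lab = -3  [terminal]
6. n2.fin = "yk"  ["yk"]
7. n4.val = 13  [S₀.live * -1 + 34]
8. n4.acc = false  [S₀.live > 21]
9. n5.lab = "wk"  [terminal]
10. n6.lab = "xy"  [terminal]
11. n4.cnt = true  [B.val > 12]
12. n4.depth = "wkz"  [a₀.lab ++ "z"]
13. n7.live = 13  [13]
14. n8.val = 14  [terminal]
15. n9.env = "ku"  [terminal]
16. n7.wid = false  [S.live > 13]
17. n7.lim = 15  [len(f.env) + 13]
18. n7.sig = "kuk"  [f.env ++ "k"]
19. n1.wid = true  [S₁.wid == false]
20. n1.lim = -3  [S₀.live + S₁.lim - 39]
21. n1.sig = "kukyk"  [S₁.sig ++ A.fin]
22. n10.lab = 3  [terminal]
23. n11.lab = "zr"  [terminal]
24. n0.wid = false  [not S₁.wid]
25. n0.lim = 25  [len(S₁.sig) + 20]
26. n0.sig = "qkukyk"  ["q" ++ S₁.sig]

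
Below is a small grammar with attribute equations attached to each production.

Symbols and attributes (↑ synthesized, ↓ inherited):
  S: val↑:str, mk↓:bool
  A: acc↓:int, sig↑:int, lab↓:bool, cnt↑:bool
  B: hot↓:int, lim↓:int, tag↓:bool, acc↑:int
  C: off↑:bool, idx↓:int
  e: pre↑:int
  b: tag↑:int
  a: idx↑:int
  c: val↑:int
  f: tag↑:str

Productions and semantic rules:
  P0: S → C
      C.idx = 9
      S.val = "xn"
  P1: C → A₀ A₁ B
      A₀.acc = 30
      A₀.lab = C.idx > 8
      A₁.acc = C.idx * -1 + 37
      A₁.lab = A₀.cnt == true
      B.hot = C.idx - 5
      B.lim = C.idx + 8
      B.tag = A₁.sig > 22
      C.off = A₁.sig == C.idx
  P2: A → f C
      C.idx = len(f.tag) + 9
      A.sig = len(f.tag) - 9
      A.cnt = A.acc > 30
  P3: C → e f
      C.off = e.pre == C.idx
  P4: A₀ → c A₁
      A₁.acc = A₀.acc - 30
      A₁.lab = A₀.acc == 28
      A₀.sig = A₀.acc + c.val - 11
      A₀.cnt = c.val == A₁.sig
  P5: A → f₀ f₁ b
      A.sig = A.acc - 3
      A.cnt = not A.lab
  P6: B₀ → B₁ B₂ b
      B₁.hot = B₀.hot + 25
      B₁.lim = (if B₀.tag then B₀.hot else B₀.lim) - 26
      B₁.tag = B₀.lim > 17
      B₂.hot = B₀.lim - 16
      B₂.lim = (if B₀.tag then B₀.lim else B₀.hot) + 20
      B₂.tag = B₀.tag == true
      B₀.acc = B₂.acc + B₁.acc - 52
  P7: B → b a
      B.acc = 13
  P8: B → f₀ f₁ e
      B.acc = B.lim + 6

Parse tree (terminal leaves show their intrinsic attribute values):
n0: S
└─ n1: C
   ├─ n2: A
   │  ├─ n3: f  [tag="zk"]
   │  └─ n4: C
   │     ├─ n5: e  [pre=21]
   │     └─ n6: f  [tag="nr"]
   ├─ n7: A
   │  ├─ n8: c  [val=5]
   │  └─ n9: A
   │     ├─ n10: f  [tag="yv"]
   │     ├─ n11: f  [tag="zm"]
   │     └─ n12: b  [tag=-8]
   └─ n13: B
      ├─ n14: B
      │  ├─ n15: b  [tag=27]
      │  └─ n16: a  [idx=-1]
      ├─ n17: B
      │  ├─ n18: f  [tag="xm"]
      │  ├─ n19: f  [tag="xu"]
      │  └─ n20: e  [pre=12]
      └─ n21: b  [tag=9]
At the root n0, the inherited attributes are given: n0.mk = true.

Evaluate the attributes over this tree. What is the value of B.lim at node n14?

1. n0.mk = true  [given at root]
2. n1.idx = 9  [9]
3. n2.acc = 30  [30]
4. n2.lab = true  [C.idx > 8]
5. n3.tag = "zk"  [terminal]
6. n4.idx = 11  [len(f.tag) + 9]
7. n5.pre = 21  [terminal]
8. n6.tag = "nr"  [terminal]
9. n4.off = false  [e.pre == C.idx]
10. n2.sig = -7  [len(f.tag) - 9]
11. n2.cnt = false  [A.acc > 30]
12. n7.acc = 28  [C.idx * -1 + 37]
13. n7.lab = false  [A₀.cnt == true]
14. n8.val = 5  [terminal]
15. n9.acc = -2  [A₀.acc - 30]
16. n9.lab = true  [A₀.acc == 28]
17. n10.tag = "yv"  [terminal]
18. n11.tag = "zm"  [terminal]
19. n12.tag = -8  [terminal]
20. n9.sig = -5  [A.acc - 3]
21. n9.cnt = false  [not A.lab]
22. n7.sig = 22  [A₀.acc + c.val - 11]
23. n7.cnt = false  [c.val == A₁.sig]
24. n13.hot = 4  [C.idx - 5]
25. n13.lim = 17  [C.idx + 8]
26. n13.tag = false  [A₁.sig > 22]
27. n14.hot = 29  [B₀.hot + 25]
28. n14.lim = -9  [(if B₀.tag then B₀.hot else B₀.lim) - 26]
29. n14.tag = false  [B₀.lim > 17]
30. n15.tag = 27  [terminal]
31. n16.idx = -1  [terminal]
32. n14.acc = 13  [13]
33. n17.hot = 1  [B₀.lim - 16]
34. n17.lim = 24  [(if B₀.tag then B₀.lim else B₀.hot) + 20]
35. n17.tag = false  [B₀.tag == true]
36. n18.tag = "xm"  [terminal]
37. n19.tag = "xu"  [terminal]
38. n20.pre = 12  [terminal]
39. n17.acc = 30  [B.lim + 6]
40. n21.tag = 9  [terminal]
41. n13.acc = -9  [B₂.acc + B₁.acc - 52]
42. n1.off = false  [A₁.sig == C.idx]
43. n0.val = "xn"  ["xn"]

-9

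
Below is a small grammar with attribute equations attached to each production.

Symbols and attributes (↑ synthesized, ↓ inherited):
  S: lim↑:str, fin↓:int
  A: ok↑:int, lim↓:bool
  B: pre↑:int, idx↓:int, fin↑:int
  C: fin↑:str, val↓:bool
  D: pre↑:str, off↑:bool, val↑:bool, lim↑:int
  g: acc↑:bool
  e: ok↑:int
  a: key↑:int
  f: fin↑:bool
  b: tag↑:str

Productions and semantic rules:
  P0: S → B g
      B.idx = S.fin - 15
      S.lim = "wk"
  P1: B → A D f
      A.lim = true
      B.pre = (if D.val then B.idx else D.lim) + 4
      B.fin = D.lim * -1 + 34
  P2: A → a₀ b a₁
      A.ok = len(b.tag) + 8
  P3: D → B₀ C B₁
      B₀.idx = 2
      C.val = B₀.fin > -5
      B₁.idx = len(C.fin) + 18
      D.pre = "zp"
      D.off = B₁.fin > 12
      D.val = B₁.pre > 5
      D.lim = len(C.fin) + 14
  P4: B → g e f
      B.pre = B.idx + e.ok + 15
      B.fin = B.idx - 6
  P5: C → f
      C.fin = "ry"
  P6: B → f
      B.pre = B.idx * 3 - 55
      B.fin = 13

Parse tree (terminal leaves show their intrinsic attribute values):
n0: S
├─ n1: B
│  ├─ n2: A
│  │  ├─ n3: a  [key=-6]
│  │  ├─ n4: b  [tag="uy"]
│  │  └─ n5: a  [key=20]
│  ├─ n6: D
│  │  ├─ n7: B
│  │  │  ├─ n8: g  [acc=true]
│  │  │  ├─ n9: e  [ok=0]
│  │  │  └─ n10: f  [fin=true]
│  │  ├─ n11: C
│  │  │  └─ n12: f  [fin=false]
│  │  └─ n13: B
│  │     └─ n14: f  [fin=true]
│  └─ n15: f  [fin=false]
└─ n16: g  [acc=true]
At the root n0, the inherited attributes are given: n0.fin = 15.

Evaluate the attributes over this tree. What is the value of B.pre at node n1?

20

1. n0.fin = 15  [given at root]
2. n1.idx = 0  [S.fin - 15]
3. n2.lim = true  [true]
4. n3.key = -6  [terminal]
5. n4.tag = "uy"  [terminal]
6. n5.key = 20  [terminal]
7. n2.ok = 10  [len(b.tag) + 8]
8. n7.idx = 2  [2]
9. n8.acc = true  [terminal]
10. n9.ok = 0  [terminal]
11. n10.fin = true  [terminal]
12. n7.pre = 17  [B.idx + e.ok + 15]
13. n7.fin = -4  [B.idx - 6]
14. n11.val = true  [B₀.fin > -5]
15. n12.fin = false  [terminal]
16. n11.fin = "ry"  ["ry"]
17. n13.idx = 20  [len(C.fin) + 18]
18. n14.fin = true  [terminal]
19. n13.pre = 5  [B.idx * 3 - 55]
20. n13.fin = 13  [13]
21. n6.pre = "zp"  ["zp"]
22. n6.off = true  [B₁.fin > 12]
23. n6.val = false  [B₁.pre > 5]
24. n6.lim = 16  [len(C.fin) + 14]
25. n15.fin = false  [terminal]
26. n1.pre = 20  [(if D.val then B.idx else D.lim) + 4]
27. n1.fin = 18  [D.lim * -1 + 34]
28. n16.acc = true  [terminal]
29. n0.lim = "wk"  ["wk"]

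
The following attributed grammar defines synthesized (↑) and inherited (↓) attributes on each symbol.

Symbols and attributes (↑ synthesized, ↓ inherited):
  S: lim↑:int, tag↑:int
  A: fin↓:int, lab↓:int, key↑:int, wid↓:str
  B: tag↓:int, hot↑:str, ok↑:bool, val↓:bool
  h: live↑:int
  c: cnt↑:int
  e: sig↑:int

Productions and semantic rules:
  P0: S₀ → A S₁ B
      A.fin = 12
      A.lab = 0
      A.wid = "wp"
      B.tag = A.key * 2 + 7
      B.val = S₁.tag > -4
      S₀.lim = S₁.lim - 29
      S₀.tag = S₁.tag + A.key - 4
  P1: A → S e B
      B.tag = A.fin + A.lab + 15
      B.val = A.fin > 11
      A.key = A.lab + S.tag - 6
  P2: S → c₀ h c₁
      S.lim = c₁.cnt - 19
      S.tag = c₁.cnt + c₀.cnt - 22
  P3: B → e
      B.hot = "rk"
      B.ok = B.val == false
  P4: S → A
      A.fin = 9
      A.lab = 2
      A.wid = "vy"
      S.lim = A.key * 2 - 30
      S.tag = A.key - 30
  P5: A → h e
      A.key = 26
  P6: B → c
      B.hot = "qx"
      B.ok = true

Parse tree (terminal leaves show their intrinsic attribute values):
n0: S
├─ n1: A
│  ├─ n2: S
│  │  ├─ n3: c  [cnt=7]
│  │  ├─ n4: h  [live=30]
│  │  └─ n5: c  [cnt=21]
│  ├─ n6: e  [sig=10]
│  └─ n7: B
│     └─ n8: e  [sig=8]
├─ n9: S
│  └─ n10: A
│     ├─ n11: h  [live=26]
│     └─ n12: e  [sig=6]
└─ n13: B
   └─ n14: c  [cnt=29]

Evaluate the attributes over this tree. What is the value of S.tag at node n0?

-8

1. n1.fin = 12  [12]
2. n1.lab = 0  [0]
3. n1.wid = "wp"  ["wp"]
4. n3.cnt = 7  [terminal]
5. n4.live = 30  [terminal]
6. n5.cnt = 21  [terminal]
7. n2.lim = 2  [c₁.cnt - 19]
8. n2.tag = 6  [c₁.cnt + c₀.cnt - 22]
9. n6.sig = 10  [terminal]
10. n7.tag = 27  [A.fin + A.lab + 15]
11. n7.val = true  [A.fin > 11]
12. n8.sig = 8  [terminal]
13. n7.hot = "rk"  ["rk"]
14. n7.ok = false  [B.val == false]
15. n1.key = 0  [A.lab + S.tag - 6]
16. n10.fin = 9  [9]
17. n10.lab = 2  [2]
18. n10.wid = "vy"  ["vy"]
19. n11.live = 26  [terminal]
20. n12.sig = 6  [terminal]
21. n10.key = 26  [26]
22. n9.lim = 22  [A.key * 2 - 30]
23. n9.tag = -4  [A.key - 30]
24. n13.tag = 7  [A.key * 2 + 7]
25. n13.val = false  [S₁.tag > -4]
26. n14.cnt = 29  [terminal]
27. n13.hot = "qx"  ["qx"]
28. n13.ok = true  [true]
29. n0.lim = -7  [S₁.lim - 29]
30. n0.tag = -8  [S₁.tag + A.key - 4]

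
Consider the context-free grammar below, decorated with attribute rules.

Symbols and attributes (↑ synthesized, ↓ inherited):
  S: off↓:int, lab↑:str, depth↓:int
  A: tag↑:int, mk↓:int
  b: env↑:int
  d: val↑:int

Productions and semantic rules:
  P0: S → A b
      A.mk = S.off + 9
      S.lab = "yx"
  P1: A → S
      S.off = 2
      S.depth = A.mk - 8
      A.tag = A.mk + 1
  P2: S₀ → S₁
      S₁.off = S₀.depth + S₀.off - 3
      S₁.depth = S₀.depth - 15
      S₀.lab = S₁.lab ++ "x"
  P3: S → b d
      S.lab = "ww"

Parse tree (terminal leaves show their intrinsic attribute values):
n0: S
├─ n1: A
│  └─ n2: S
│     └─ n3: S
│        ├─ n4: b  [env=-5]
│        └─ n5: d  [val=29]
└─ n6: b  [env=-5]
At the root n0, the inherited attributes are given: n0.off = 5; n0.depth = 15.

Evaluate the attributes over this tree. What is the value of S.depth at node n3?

1. n0.off = 5  [given at root]
2. n0.depth = 15  [given at root]
3. n1.mk = 14  [S.off + 9]
4. n2.off = 2  [2]
5. n2.depth = 6  [A.mk - 8]
6. n3.off = 5  [S₀.depth + S₀.off - 3]
7. n3.depth = -9  [S₀.depth - 15]
8. n4.env = -5  [terminal]
9. n5.val = 29  [terminal]
10. n3.lab = "ww"  ["ww"]
11. n2.lab = "wwx"  [S₁.lab ++ "x"]
12. n1.tag = 15  [A.mk + 1]
13. n6.env = -5  [terminal]
14. n0.lab = "yx"  ["yx"]

-9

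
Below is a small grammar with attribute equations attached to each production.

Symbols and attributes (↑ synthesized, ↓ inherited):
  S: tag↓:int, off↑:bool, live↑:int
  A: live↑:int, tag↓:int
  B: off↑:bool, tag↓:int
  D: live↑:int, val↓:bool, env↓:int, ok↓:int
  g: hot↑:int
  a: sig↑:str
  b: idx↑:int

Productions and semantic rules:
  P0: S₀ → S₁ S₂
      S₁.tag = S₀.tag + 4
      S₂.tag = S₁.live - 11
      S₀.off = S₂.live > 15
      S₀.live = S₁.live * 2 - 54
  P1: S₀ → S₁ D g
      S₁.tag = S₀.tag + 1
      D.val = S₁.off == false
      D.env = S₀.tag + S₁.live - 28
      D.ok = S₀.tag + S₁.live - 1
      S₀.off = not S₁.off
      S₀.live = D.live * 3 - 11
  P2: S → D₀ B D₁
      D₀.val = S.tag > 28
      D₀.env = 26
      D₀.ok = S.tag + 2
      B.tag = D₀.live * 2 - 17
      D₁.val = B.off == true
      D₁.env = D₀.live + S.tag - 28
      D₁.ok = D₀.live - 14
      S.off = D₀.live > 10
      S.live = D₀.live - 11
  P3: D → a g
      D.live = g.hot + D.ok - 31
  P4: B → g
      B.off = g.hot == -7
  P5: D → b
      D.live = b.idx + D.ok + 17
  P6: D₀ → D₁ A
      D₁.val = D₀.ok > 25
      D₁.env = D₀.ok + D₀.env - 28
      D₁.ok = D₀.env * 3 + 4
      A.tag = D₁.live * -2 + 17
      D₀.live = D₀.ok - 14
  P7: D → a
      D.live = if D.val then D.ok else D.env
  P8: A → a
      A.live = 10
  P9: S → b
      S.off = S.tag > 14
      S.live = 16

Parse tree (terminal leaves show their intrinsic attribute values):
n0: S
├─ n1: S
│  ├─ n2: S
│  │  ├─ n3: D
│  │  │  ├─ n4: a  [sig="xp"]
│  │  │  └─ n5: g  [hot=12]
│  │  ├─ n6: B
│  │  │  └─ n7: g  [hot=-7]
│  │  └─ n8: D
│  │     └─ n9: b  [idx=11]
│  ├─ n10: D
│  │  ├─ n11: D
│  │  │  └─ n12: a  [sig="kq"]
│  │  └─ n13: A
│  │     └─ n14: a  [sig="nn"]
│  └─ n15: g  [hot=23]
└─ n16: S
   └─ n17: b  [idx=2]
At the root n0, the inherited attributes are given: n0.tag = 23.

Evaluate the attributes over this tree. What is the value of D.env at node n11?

1. n0.tag = 23  [given at root]
2. n1.tag = 27  [S₀.tag + 4]
3. n2.tag = 28  [S₀.tag + 1]
4. n3.val = false  [S.tag > 28]
5. n3.env = 26  [26]
6. n3.ok = 30  [S.tag + 2]
7. n4.sig = "xp"  [terminal]
8. n5.hot = 12  [terminal]
9. n3.live = 11  [g.hot + D.ok - 31]
10. n6.tag = 5  [D₀.live * 2 - 17]
11. n7.hot = -7  [terminal]
12. n6.off = true  [g.hot == -7]
13. n8.val = true  [B.off == true]
14. n8.env = 11  [D₀.live + S.tag - 28]
15. n8.ok = -3  [D₀.live - 14]
16. n9.idx = 11  [terminal]
17. n8.live = 25  [b.idx + D.ok + 17]
18. n2.off = true  [D₀.live > 10]
19. n2.live = 0  [D₀.live - 11]
20. n10.val = false  [S₁.off == false]
21. n10.env = -1  [S₀.tag + S₁.live - 28]
22. n10.ok = 26  [S₀.tag + S₁.live - 1]
23. n11.val = true  [D₀.ok > 25]
24. n11.env = -3  [D₀.ok + D₀.env - 28]
25. n11.ok = 1  [D₀.env * 3 + 4]
26. n12.sig = "kq"  [terminal]
27. n11.live = 1  [if D.val then D.ok else D.env]
28. n13.tag = 15  [D₁.live * -2 + 17]
29. n14.sig = "nn"  [terminal]
30. n13.live = 10  [10]
31. n10.live = 12  [D₀.ok - 14]
32. n15.hot = 23  [terminal]
33. n1.off = false  [not S₁.off]
34. n1.live = 25  [D.live * 3 - 11]
35. n16.tag = 14  [S₁.live - 11]
36. n17.idx = 2  [terminal]
37. n16.off = false  [S.tag > 14]
38. n16.live = 16  [16]
39. n0.off = true  [S₂.live > 15]
40. n0.live = -4  [S₁.live * 2 - 54]

-3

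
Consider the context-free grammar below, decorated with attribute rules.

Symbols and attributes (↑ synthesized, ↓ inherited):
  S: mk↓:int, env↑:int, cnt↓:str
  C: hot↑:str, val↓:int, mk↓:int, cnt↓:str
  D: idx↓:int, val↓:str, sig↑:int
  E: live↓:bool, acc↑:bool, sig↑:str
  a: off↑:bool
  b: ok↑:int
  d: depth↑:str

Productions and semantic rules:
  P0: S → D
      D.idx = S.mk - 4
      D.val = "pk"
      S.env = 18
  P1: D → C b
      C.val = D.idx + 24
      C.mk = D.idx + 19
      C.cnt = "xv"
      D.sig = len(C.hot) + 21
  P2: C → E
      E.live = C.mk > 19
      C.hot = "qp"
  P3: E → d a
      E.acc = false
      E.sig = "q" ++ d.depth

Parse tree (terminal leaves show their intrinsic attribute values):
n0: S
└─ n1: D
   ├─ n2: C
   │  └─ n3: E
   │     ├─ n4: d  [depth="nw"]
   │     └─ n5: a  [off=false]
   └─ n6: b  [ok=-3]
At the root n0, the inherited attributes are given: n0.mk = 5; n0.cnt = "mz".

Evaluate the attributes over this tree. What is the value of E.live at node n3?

true

1. n0.mk = 5  [given at root]
2. n0.cnt = "mz"  [given at root]
3. n1.idx = 1  [S.mk - 4]
4. n1.val = "pk"  ["pk"]
5. n2.val = 25  [D.idx + 24]
6. n2.mk = 20  [D.idx + 19]
7. n2.cnt = "xv"  ["xv"]
8. n3.live = true  [C.mk > 19]
9. n4.depth = "nw"  [terminal]
10. n5.off = false  [terminal]
11. n3.acc = false  [false]
12. n3.sig = "qnw"  ["q" ++ d.depth]
13. n2.hot = "qp"  ["qp"]
14. n6.ok = -3  [terminal]
15. n1.sig = 23  [len(C.hot) + 21]
16. n0.env = 18  [18]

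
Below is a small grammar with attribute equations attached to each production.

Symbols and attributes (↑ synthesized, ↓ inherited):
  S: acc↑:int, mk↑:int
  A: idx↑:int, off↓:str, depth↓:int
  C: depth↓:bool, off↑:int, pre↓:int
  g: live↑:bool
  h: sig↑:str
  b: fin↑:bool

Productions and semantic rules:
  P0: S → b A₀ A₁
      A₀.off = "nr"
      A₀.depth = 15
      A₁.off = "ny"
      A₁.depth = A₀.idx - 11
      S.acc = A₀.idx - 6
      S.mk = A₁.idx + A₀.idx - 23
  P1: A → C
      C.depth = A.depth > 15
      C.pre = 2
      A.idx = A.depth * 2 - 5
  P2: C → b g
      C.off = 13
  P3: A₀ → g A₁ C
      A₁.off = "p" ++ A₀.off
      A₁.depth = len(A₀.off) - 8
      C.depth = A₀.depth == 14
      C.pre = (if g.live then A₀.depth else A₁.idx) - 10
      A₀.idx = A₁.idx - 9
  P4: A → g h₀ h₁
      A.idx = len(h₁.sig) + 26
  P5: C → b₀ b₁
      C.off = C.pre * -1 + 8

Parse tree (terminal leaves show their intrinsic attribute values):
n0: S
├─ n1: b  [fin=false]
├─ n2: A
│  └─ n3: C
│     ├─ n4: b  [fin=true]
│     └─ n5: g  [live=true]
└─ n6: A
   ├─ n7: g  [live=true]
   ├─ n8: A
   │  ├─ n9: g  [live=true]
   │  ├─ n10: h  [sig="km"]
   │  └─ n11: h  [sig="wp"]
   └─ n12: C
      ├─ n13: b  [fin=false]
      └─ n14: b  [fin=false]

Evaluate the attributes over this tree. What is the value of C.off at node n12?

4

1. n1.fin = false  [terminal]
2. n2.off = "nr"  ["nr"]
3. n2.depth = 15  [15]
4. n3.depth = false  [A.depth > 15]
5. n3.pre = 2  [2]
6. n4.fin = true  [terminal]
7. n5.live = true  [terminal]
8. n3.off = 13  [13]
9. n2.idx = 25  [A.depth * 2 - 5]
10. n6.off = "ny"  ["ny"]
11. n6.depth = 14  [A₀.idx - 11]
12. n7.live = true  [terminal]
13. n8.off = "pny"  ["p" ++ A₀.off]
14. n8.depth = -6  [len(A₀.off) - 8]
15. n9.live = true  [terminal]
16. n10.sig = "km"  [terminal]
17. n11.sig = "wp"  [terminal]
18. n8.idx = 28  [len(h₁.sig) + 26]
19. n12.depth = true  [A₀.depth == 14]
20. n12.pre = 4  [(if g.live then A₀.depth else A₁.idx) - 10]
21. n13.fin = false  [terminal]
22. n14.fin = false  [terminal]
23. n12.off = 4  [C.pre * -1 + 8]
24. n6.idx = 19  [A₁.idx - 9]
25. n0.acc = 19  [A₀.idx - 6]
26. n0.mk = 21  [A₁.idx + A₀.idx - 23]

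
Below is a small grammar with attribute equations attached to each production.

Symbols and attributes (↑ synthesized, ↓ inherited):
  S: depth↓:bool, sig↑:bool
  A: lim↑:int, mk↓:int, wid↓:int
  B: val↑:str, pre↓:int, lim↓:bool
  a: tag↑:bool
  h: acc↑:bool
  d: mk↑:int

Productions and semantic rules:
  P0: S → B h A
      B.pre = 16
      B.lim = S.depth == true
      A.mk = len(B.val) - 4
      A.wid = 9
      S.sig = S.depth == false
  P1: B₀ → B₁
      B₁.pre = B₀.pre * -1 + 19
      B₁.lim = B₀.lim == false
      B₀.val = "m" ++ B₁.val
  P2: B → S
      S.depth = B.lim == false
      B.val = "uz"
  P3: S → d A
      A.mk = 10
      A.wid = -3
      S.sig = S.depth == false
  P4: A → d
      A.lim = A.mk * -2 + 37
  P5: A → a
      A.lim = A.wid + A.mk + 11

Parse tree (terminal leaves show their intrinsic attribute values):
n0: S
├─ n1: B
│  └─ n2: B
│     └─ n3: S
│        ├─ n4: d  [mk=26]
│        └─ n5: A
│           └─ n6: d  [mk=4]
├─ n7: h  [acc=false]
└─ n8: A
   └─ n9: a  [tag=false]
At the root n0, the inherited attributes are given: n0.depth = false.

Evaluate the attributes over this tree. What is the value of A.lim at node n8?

1. n0.depth = false  [given at root]
2. n1.pre = 16  [16]
3. n1.lim = false  [S.depth == true]
4. n2.pre = 3  [B₀.pre * -1 + 19]
5. n2.lim = true  [B₀.lim == false]
6. n3.depth = false  [B.lim == false]
7. n4.mk = 26  [terminal]
8. n5.mk = 10  [10]
9. n5.wid = -3  [-3]
10. n6.mk = 4  [terminal]
11. n5.lim = 17  [A.mk * -2 + 37]
12. n3.sig = true  [S.depth == false]
13. n2.val = "uz"  ["uz"]
14. n1.val = "muz"  ["m" ++ B₁.val]
15. n7.acc = false  [terminal]
16. n8.mk = -1  [len(B.val) - 4]
17. n8.wid = 9  [9]
18. n9.tag = false  [terminal]
19. n8.lim = 19  [A.wid + A.mk + 11]
20. n0.sig = true  [S.depth == false]

19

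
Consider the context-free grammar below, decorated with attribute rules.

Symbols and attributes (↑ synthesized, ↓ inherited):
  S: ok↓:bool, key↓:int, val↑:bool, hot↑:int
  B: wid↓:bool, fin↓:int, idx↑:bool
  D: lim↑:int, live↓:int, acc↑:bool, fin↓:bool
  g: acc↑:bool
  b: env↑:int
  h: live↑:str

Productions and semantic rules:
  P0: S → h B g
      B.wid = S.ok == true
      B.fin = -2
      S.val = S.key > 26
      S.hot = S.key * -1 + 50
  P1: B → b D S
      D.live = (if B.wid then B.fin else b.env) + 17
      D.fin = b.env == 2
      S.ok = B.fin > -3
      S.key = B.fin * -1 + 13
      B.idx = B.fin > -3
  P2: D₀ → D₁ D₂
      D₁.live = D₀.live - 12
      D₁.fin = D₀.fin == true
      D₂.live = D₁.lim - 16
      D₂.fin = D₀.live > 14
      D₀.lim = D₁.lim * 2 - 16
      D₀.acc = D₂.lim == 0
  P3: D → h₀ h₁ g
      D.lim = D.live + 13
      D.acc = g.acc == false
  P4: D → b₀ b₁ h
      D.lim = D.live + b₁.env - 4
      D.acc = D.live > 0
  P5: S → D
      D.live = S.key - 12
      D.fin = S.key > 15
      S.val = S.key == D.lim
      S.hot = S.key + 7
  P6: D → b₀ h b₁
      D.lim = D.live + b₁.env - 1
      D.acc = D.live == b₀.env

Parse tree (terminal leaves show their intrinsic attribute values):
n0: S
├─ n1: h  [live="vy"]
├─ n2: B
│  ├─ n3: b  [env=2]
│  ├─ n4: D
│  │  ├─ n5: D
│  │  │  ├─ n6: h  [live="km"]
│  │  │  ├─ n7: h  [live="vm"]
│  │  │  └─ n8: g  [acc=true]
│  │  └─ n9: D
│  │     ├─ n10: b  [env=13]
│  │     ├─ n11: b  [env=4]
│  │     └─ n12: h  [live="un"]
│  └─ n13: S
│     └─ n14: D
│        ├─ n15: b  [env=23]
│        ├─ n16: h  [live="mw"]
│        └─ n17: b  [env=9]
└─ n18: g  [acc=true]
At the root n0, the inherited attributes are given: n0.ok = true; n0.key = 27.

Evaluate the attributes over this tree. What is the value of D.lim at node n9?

1. n0.ok = true  [given at root]
2. n0.key = 27  [given at root]
3. n1.live = "vy"  [terminal]
4. n2.wid = true  [S.ok == true]
5. n2.fin = -2  [-2]
6. n3.env = 2  [terminal]
7. n4.live = 15  [(if B.wid then B.fin else b.env) + 17]
8. n4.fin = true  [b.env == 2]
9. n5.live = 3  [D₀.live - 12]
10. n5.fin = true  [D₀.fin == true]
11. n6.live = "km"  [terminal]
12. n7.live = "vm"  [terminal]
13. n8.acc = true  [terminal]
14. n5.lim = 16  [D.live + 13]
15. n5.acc = false  [g.acc == false]
16. n9.live = 0  [D₁.lim - 16]
17. n9.fin = true  [D₀.live > 14]
18. n10.env = 13  [terminal]
19. n11.env = 4  [terminal]
20. n12.live = "un"  [terminal]
21. n9.lim = 0  [D.live + b₁.env - 4]
22. n9.acc = false  [D.live > 0]
23. n4.lim = 16  [D₁.lim * 2 - 16]
24. n4.acc = true  [D₂.lim == 0]
25. n13.ok = true  [B.fin > -3]
26. n13.key = 15  [B.fin * -1 + 13]
27. n14.live = 3  [S.key - 12]
28. n14.fin = false  [S.key > 15]
29. n15.env = 23  [terminal]
30. n16.live = "mw"  [terminal]
31. n17.env = 9  [terminal]
32. n14.lim = 11  [D.live + b₁.env - 1]
33. n14.acc = false  [D.live == b₀.env]
34. n13.val = false  [S.key == D.lim]
35. n13.hot = 22  [S.key + 7]
36. n2.idx = true  [B.fin > -3]
37. n18.acc = true  [terminal]
38. n0.val = true  [S.key > 26]
39. n0.hot = 23  [S.key * -1 + 50]

0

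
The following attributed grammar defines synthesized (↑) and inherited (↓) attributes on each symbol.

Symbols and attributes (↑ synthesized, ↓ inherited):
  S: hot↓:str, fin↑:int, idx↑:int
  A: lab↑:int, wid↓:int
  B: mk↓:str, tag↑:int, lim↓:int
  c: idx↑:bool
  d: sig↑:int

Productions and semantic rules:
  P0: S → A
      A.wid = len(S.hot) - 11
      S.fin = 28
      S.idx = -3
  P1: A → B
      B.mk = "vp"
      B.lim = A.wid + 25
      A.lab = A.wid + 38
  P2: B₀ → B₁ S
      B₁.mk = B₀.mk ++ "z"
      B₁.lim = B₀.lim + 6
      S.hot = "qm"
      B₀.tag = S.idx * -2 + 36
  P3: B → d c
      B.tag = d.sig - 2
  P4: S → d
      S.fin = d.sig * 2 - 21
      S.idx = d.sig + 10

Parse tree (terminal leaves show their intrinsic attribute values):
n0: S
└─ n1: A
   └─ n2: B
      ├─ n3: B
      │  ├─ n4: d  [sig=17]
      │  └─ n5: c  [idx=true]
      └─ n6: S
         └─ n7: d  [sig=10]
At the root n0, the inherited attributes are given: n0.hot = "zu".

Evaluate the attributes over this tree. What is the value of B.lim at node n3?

1. n0.hot = "zu"  [given at root]
2. n1.wid = -9  [len(S.hot) - 11]
3. n2.mk = "vp"  ["vp"]
4. n2.lim = 16  [A.wid + 25]
5. n3.mk = "vpz"  [B₀.mk ++ "z"]
6. n3.lim = 22  [B₀.lim + 6]
7. n4.sig = 17  [terminal]
8. n5.idx = true  [terminal]
9. n3.tag = 15  [d.sig - 2]
10. n6.hot = "qm"  ["qm"]
11. n7.sig = 10  [terminal]
12. n6.fin = -1  [d.sig * 2 - 21]
13. n6.idx = 20  [d.sig + 10]
14. n2.tag = -4  [S.idx * -2 + 36]
15. n1.lab = 29  [A.wid + 38]
16. n0.fin = 28  [28]
17. n0.idx = -3  [-3]

22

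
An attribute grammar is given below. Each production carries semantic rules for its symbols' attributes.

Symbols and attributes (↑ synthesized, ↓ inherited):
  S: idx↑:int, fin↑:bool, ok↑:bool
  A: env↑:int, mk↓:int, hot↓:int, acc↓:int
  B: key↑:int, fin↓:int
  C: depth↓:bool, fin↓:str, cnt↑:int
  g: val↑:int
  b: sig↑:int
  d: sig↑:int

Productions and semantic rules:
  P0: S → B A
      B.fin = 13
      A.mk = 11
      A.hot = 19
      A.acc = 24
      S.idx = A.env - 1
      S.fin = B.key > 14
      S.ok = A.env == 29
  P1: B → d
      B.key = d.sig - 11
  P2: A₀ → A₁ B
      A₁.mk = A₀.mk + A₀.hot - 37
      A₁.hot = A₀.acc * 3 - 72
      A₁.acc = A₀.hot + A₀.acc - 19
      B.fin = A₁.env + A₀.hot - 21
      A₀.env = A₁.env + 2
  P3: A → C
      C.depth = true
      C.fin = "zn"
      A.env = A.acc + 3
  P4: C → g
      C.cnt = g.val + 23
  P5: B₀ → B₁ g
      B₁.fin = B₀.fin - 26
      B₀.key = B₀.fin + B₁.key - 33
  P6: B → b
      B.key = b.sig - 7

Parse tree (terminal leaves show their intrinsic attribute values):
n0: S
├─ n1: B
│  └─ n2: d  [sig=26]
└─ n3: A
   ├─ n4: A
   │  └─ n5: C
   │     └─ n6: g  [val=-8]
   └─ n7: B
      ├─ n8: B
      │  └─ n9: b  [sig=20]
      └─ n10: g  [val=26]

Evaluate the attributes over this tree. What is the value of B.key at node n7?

1. n1.fin = 13  [13]
2. n2.sig = 26  [terminal]
3. n1.key = 15  [d.sig - 11]
4. n3.mk = 11  [11]
5. n3.hot = 19  [19]
6. n3.acc = 24  [24]
7. n4.mk = -7  [A₀.mk + A₀.hot - 37]
8. n4.hot = 0  [A₀.acc * 3 - 72]
9. n4.acc = 24  [A₀.hot + A₀.acc - 19]
10. n5.depth = true  [true]
11. n5.fin = "zn"  ["zn"]
12. n6.val = -8  [terminal]
13. n5.cnt = 15  [g.val + 23]
14. n4.env = 27  [A.acc + 3]
15. n7.fin = 25  [A₁.env + A₀.hot - 21]
16. n8.fin = -1  [B₀.fin - 26]
17. n9.sig = 20  [terminal]
18. n8.key = 13  [b.sig - 7]
19. n10.val = 26  [terminal]
20. n7.key = 5  [B₀.fin + B₁.key - 33]
21. n3.env = 29  [A₁.env + 2]
22. n0.idx = 28  [A.env - 1]
23. n0.fin = true  [B.key > 14]
24. n0.ok = true  [A.env == 29]

5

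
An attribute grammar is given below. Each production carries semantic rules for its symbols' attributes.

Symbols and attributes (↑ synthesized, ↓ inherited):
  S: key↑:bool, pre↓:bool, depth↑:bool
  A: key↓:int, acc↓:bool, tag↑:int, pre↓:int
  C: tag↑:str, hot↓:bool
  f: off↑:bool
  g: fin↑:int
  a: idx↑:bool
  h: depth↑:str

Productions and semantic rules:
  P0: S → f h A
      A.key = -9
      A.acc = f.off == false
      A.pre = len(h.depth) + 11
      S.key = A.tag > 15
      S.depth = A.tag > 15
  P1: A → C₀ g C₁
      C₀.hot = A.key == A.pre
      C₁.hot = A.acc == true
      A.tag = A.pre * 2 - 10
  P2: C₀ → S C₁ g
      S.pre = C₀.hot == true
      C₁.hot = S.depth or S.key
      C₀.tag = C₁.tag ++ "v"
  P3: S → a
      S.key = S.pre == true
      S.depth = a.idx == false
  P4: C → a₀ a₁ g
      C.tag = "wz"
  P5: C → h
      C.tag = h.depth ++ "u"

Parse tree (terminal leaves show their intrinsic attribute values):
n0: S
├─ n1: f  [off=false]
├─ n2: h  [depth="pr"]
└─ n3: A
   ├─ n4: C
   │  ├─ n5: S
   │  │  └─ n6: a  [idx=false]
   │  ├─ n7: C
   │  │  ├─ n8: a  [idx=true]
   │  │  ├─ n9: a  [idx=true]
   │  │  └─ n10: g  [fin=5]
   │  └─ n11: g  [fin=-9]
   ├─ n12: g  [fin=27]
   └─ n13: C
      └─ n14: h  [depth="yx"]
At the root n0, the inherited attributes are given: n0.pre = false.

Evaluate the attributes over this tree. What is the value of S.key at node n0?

1. n0.pre = false  [given at root]
2. n1.off = false  [terminal]
3. n2.depth = "pr"  [terminal]
4. n3.key = -9  [-9]
5. n3.acc = true  [f.off == false]
6. n3.pre = 13  [len(h.depth) + 11]
7. n4.hot = false  [A.key == A.pre]
8. n5.pre = false  [C₀.hot == true]
9. n6.idx = false  [terminal]
10. n5.key = false  [S.pre == true]
11. n5.depth = true  [a.idx == false]
12. n7.hot = true  [S.depth or S.key]
13. n8.idx = true  [terminal]
14. n9.idx = true  [terminal]
15. n10.fin = 5  [terminal]
16. n7.tag = "wz"  ["wz"]
17. n11.fin = -9  [terminal]
18. n4.tag = "wzv"  [C₁.tag ++ "v"]
19. n12.fin = 27  [terminal]
20. n13.hot = true  [A.acc == true]
21. n14.depth = "yx"  [terminal]
22. n13.tag = "yxu"  [h.depth ++ "u"]
23. n3.tag = 16  [A.pre * 2 - 10]
24. n0.key = true  [A.tag > 15]
25. n0.depth = true  [A.tag > 15]

true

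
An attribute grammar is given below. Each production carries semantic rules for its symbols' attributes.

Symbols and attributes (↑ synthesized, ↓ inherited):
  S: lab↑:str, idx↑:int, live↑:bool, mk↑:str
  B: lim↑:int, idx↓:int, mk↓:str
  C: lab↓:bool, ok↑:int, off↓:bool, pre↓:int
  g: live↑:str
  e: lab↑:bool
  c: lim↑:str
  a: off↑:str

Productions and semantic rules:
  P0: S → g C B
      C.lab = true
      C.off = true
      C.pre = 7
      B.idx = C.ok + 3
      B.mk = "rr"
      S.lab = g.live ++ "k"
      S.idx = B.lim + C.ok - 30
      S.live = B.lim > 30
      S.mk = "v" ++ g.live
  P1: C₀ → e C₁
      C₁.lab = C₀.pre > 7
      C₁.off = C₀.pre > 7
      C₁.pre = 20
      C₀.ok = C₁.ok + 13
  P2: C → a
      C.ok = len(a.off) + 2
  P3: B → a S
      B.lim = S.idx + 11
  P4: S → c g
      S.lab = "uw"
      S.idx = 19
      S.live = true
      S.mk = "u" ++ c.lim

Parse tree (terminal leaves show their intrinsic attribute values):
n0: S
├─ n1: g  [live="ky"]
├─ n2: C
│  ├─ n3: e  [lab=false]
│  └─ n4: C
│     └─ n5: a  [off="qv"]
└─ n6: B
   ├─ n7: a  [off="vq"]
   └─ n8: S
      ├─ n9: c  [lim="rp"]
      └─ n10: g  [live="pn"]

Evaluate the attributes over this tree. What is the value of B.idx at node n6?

1. n1.live = "ky"  [terminal]
2. n2.lab = true  [true]
3. n2.off = true  [true]
4. n2.pre = 7  [7]
5. n3.lab = false  [terminal]
6. n4.lab = false  [C₀.pre > 7]
7. n4.off = false  [C₀.pre > 7]
8. n4.pre = 20  [20]
9. n5.off = "qv"  [terminal]
10. n4.ok = 4  [len(a.off) + 2]
11. n2.ok = 17  [C₁.ok + 13]
12. n6.idx = 20  [C.ok + 3]
13. n6.mk = "rr"  ["rr"]
14. n7.off = "vq"  [terminal]
15. n9.lim = "rp"  [terminal]
16. n10.live = "pn"  [terminal]
17. n8.lab = "uw"  ["uw"]
18. n8.idx = 19  [19]
19. n8.live = true  [true]
20. n8.mk = "urp"  ["u" ++ c.lim]
21. n6.lim = 30  [S.idx + 11]
22. n0.lab = "kyk"  [g.live ++ "k"]
23. n0.idx = 17  [B.lim + C.ok - 30]
24. n0.live = false  [B.lim > 30]
25. n0.mk = "vky"  ["v" ++ g.live]

20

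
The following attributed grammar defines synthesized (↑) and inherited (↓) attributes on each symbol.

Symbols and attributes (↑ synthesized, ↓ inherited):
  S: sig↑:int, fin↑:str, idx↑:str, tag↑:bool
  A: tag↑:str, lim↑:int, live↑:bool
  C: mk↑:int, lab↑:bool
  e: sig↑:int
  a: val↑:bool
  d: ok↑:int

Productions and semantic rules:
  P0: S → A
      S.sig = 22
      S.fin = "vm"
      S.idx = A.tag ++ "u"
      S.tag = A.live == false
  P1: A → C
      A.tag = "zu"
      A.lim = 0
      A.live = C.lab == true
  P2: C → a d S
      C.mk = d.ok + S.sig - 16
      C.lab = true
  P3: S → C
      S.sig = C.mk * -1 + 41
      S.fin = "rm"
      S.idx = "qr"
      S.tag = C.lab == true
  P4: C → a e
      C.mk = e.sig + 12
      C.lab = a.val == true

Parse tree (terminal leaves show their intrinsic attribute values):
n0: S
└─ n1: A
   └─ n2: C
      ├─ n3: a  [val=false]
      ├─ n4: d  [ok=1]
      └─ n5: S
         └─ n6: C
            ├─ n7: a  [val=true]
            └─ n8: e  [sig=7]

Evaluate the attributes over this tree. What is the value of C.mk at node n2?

7

1. n3.val = false  [terminal]
2. n4.ok = 1  [terminal]
3. n7.val = true  [terminal]
4. n8.sig = 7  [terminal]
5. n6.mk = 19  [e.sig + 12]
6. n6.lab = true  [a.val == true]
7. n5.sig = 22  [C.mk * -1 + 41]
8. n5.fin = "rm"  ["rm"]
9. n5.idx = "qr"  ["qr"]
10. n5.tag = true  [C.lab == true]
11. n2.mk = 7  [d.ok + S.sig - 16]
12. n2.lab = true  [true]
13. n1.tag = "zu"  ["zu"]
14. n1.lim = 0  [0]
15. n1.live = true  [C.lab == true]
16. n0.sig = 22  [22]
17. n0.fin = "vm"  ["vm"]
18. n0.idx = "zuu"  [A.tag ++ "u"]
19. n0.tag = false  [A.live == false]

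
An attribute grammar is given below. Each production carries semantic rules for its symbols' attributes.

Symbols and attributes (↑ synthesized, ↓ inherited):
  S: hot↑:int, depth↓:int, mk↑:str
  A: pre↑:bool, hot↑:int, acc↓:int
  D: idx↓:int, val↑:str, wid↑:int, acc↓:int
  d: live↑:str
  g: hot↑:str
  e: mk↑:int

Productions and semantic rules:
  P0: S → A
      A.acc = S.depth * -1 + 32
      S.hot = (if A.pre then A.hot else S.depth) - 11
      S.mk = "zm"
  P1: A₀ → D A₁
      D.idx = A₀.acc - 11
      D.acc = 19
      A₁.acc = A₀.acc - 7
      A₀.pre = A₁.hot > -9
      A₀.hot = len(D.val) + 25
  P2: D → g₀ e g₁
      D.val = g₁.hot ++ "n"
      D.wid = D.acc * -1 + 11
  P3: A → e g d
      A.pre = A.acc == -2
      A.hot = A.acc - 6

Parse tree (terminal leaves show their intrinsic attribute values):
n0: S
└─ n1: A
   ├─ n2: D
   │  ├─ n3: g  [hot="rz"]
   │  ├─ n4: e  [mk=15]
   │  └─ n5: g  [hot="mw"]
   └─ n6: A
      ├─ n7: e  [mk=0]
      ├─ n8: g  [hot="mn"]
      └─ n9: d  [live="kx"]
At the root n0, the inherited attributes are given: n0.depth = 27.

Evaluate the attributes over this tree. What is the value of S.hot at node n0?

1. n0.depth = 27  [given at root]
2. n1.acc = 5  [S.depth * -1 + 32]
3. n2.idx = -6  [A₀.acc - 11]
4. n2.acc = 19  [19]
5. n3.hot = "rz"  [terminal]
6. n4.mk = 15  [terminal]
7. n5.hot = "mw"  [terminal]
8. n2.val = "mwn"  [g₁.hot ++ "n"]
9. n2.wid = -8  [D.acc * -1 + 11]
10. n6.acc = -2  [A₀.acc - 7]
11. n7.mk = 0  [terminal]
12. n8.hot = "mn"  [terminal]
13. n9.live = "kx"  [terminal]
14. n6.pre = true  [A.acc == -2]
15. n6.hot = -8  [A.acc - 6]
16. n1.pre = true  [A₁.hot > -9]
17. n1.hot = 28  [len(D.val) + 25]
18. n0.hot = 17  [(if A.pre then A.hot else S.depth) - 11]
19. n0.mk = "zm"  ["zm"]

17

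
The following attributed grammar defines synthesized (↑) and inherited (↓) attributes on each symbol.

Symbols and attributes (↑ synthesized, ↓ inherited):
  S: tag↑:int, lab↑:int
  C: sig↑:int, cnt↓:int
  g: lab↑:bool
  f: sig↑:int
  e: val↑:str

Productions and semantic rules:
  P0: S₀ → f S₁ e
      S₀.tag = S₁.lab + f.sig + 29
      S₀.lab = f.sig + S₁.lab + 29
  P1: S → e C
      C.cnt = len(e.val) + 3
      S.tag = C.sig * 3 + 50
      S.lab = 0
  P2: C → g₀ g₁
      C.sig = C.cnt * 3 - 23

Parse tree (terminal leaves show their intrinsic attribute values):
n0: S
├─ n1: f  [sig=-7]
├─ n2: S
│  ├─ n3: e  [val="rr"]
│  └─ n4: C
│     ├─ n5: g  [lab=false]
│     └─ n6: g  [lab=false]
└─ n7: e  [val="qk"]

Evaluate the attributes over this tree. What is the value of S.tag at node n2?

26

1. n1.sig = -7  [terminal]
2. n3.val = "rr"  [terminal]
3. n4.cnt = 5  [len(e.val) + 3]
4. n5.lab = false  [terminal]
5. n6.lab = false  [terminal]
6. n4.sig = -8  [C.cnt * 3 - 23]
7. n2.tag = 26  [C.sig * 3 + 50]
8. n2.lab = 0  [0]
9. n7.val = "qk"  [terminal]
10. n0.tag = 22  [S₁.lab + f.sig + 29]
11. n0.lab = 22  [f.sig + S₁.lab + 29]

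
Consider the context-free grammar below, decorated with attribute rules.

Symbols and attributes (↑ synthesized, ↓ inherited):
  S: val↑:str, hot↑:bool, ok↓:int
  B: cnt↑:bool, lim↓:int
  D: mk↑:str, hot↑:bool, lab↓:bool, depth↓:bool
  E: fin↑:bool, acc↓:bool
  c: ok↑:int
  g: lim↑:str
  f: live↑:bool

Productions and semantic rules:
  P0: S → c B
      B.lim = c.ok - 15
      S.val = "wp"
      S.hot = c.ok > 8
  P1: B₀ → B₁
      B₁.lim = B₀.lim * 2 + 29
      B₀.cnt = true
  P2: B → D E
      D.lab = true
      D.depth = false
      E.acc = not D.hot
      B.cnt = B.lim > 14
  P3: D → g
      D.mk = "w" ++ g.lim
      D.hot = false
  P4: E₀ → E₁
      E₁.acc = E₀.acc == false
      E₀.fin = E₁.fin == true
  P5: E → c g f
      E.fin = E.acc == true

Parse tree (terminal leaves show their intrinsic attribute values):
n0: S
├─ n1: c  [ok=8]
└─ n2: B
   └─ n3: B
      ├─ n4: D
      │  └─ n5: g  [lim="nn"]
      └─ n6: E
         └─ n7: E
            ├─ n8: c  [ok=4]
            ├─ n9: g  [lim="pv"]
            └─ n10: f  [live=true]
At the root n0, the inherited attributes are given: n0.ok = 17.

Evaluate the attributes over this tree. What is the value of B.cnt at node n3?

true

1. n0.ok = 17  [given at root]
2. n1.ok = 8  [terminal]
3. n2.lim = -7  [c.ok - 15]
4. n3.lim = 15  [B₀.lim * 2 + 29]
5. n4.lab = true  [true]
6. n4.depth = false  [false]
7. n5.lim = "nn"  [terminal]
8. n4.mk = "wnn"  ["w" ++ g.lim]
9. n4.hot = false  [false]
10. n6.acc = true  [not D.hot]
11. n7.acc = false  [E₀.acc == false]
12. n8.ok = 4  [terminal]
13. n9.lim = "pv"  [terminal]
14. n10.live = true  [terminal]
15. n7.fin = false  [E.acc == true]
16. n6.fin = false  [E₁.fin == true]
17. n3.cnt = true  [B.lim > 14]
18. n2.cnt = true  [true]
19. n0.val = "wp"  ["wp"]
20. n0.hot = false  [c.ok > 8]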